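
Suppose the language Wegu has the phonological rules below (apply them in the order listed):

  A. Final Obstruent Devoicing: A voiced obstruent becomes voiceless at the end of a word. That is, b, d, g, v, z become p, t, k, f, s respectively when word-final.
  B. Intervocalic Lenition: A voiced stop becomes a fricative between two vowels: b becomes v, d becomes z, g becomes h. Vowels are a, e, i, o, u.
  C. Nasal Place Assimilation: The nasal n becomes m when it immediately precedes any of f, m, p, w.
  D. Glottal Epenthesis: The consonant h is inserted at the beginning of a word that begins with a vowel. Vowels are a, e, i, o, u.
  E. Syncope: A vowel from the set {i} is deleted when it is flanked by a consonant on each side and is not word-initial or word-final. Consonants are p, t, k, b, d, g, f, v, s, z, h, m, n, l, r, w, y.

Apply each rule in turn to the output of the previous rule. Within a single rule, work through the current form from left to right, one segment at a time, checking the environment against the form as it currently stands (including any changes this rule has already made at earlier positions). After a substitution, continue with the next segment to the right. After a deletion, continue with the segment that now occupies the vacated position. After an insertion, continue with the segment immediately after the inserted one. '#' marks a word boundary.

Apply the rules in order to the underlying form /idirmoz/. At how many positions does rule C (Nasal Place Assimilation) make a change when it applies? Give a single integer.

0

A Final Obstruent Devoicing: [idirmoz] → [idirmos]
B Intervocalic Lenition: [idirmos] → [izirmos]
C Nasal Place Assimilation: no change — [izirmos]
D Glottal Epenthesis: [izirmos] → [hizirmos]
E Syncope: [hizirmos] → [hzrmos]
Rule C changed 0 position(s).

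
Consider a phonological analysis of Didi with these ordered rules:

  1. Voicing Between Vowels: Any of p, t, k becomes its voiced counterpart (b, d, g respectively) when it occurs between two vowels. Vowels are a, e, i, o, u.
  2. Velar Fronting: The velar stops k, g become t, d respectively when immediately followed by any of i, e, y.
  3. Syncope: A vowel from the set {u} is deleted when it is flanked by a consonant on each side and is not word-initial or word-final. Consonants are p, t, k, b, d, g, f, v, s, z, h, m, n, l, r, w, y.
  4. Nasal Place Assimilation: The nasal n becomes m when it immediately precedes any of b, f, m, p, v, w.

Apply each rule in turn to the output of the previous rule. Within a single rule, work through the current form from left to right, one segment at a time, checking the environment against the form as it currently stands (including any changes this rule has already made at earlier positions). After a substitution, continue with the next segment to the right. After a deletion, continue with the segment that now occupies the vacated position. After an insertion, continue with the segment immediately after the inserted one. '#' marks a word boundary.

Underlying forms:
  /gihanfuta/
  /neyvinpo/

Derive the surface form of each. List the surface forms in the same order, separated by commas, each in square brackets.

/gihanfuta/:
  1 Voicing Between Vowels: [gihanfuta] → [gihanfuda]
  2 Velar Fronting: [gihanfuda] → [dihanfuda]
  3 Syncope: [dihanfuda] → [dihanfda]
  4 Nasal Place Assimilation: [dihanfda] → [dihamfda]
/neyvinpo/:
  1 Voicing Between Vowels: no change — [neyvinpo]
  2 Velar Fronting: no change — [neyvinpo]
  3 Syncope: no change — [neyvinpo]
  4 Nasal Place Assimilation: [neyvinpo] → [neyvimpo]

[dihamfda], [neyvimpo]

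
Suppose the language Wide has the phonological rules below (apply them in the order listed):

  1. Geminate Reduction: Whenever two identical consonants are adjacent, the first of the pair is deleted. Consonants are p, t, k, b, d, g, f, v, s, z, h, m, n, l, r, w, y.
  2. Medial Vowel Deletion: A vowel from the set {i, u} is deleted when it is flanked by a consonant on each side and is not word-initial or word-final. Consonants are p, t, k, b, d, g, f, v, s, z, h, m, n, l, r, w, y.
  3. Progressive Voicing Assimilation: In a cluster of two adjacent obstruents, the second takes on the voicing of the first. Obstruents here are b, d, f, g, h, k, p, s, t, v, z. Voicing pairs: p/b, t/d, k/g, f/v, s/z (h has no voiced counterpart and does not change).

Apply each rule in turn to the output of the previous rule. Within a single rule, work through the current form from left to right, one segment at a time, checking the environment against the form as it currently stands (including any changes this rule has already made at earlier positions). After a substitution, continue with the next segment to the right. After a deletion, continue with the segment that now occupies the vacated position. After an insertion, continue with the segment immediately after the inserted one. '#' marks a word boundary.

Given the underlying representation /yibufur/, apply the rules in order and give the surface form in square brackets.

1 Geminate Reduction: no change — [yibufur]
2 Medial Vowel Deletion: [yibufur] → [ybfr]
3 Progressive Voicing Assimilation: [ybfr] → [ybvr]

[ybvr]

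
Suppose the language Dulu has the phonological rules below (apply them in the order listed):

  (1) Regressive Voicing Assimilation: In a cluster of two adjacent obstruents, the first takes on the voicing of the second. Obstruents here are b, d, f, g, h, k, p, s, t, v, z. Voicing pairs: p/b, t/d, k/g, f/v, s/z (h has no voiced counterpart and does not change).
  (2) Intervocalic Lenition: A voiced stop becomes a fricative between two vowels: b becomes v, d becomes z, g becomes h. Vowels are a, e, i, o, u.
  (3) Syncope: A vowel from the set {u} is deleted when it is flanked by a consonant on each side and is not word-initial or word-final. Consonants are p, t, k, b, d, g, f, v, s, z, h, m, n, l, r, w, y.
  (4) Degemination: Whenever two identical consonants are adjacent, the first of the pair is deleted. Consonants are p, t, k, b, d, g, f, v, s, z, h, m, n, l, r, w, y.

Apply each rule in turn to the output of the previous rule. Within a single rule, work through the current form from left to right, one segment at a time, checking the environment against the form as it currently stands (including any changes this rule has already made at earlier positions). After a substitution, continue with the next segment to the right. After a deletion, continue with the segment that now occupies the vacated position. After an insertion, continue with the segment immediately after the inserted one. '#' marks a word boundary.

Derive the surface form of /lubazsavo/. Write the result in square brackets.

(1) Regressive Voicing Assimilation: [lubazsavo] → [lubassavo]
(2) Intervocalic Lenition: [lubassavo] → [luvassavo]
(3) Syncope: [luvassavo] → [lvassavo]
(4) Degemination: [lvassavo] → [lvasavo]

[lvasavo]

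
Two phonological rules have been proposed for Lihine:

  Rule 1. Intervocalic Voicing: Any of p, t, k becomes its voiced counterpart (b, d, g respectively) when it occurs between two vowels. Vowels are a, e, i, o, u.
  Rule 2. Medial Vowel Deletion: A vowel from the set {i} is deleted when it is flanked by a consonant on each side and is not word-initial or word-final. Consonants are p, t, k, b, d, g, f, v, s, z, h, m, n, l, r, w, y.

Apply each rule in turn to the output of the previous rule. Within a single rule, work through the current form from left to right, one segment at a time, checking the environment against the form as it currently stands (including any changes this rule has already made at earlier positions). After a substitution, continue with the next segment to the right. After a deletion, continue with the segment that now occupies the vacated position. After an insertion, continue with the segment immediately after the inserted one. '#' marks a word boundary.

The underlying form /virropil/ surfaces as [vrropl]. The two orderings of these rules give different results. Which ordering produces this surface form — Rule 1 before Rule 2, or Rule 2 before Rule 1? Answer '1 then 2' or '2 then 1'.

Order 1 then 2:
  1 Intervocalic Voicing: [virropil] → [virrobil]
  2 Medial Vowel Deletion: [virrobil] → [vrrobl]
  result: [vrrobl]
Order 2 then 1:
  2 Medial Vowel Deletion: [virropil] → [vrropl]
  1 Intervocalic Voicing: no change — [vrropl]
  result: [vrropl]

2 then 1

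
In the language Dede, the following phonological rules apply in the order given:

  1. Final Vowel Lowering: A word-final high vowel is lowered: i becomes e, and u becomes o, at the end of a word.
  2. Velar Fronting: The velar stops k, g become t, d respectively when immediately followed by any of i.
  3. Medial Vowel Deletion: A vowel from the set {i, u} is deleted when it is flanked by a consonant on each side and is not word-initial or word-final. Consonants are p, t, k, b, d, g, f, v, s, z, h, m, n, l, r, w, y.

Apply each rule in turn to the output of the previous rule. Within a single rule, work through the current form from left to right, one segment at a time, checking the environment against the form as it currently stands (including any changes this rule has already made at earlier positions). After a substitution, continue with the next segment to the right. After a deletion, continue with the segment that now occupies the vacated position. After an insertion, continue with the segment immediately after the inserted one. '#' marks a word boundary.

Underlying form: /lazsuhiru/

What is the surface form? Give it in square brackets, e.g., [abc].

[lazshro]

1 Final Vowel Lowering: [lazsuhiru] → [lazsuhiro]
2 Velar Fronting: no change — [lazsuhiro]
3 Medial Vowel Deletion: [lazsuhiro] → [lazshro]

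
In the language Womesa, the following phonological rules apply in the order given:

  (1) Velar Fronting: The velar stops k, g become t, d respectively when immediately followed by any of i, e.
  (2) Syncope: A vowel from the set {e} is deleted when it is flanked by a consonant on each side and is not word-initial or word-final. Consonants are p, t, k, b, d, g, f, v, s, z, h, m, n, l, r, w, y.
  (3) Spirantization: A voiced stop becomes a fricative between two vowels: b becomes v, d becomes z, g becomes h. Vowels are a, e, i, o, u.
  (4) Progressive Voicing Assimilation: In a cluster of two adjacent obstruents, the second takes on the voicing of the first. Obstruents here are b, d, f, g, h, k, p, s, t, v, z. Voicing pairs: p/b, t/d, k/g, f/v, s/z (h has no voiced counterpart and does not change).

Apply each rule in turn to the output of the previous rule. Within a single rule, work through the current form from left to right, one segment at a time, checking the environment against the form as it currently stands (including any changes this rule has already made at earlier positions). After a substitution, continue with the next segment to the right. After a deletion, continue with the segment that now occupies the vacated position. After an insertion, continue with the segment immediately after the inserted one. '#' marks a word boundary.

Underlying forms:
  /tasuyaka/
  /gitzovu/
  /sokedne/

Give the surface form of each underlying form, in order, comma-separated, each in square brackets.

[tasuyaka], [ditsovu], [sottne]

/tasuyaka/:
  (1) Velar Fronting: no change — [tasuyaka]
  (2) Syncope: no change — [tasuyaka]
  (3) Spirantization: no change — [tasuyaka]
  (4) Progressive Voicing Assimilation: no change — [tasuyaka]
/gitzovu/:
  (1) Velar Fronting: [gitzovu] → [ditzovu]
  (2) Syncope: no change — [ditzovu]
  (3) Spirantization: no change — [ditzovu]
  (4) Progressive Voicing Assimilation: [ditzovu] → [ditsovu]
/sokedne/:
  (1) Velar Fronting: [sokedne] → [sotedne]
  (2) Syncope: [sotedne] → [sotdne]
  (3) Spirantization: no change — [sotdne]
  (4) Progressive Voicing Assimilation: [sotdne] → [sottne]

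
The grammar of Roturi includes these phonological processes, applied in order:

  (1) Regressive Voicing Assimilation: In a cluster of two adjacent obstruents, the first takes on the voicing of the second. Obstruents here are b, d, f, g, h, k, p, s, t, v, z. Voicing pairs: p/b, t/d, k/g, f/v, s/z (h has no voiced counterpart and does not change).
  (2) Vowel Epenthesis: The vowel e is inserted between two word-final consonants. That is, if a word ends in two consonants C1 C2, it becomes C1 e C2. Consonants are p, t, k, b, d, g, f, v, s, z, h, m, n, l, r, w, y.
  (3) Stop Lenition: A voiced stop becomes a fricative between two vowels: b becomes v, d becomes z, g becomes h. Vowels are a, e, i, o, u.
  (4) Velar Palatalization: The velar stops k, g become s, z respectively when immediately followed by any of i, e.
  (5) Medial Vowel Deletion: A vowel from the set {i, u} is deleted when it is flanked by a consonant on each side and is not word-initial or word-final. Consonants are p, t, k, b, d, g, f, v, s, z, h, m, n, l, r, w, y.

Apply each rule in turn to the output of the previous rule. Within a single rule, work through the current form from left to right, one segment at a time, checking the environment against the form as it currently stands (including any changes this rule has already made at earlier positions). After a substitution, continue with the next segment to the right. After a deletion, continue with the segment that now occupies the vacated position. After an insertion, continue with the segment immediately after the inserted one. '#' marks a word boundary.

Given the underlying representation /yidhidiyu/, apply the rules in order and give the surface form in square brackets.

[ythzyu]

(1) Regressive Voicing Assimilation: [yidhidiyu] → [yithidiyu]
(2) Vowel Epenthesis: no change — [yithidiyu]
(3) Stop Lenition: [yithidiyu] → [yithiziyu]
(4) Velar Palatalization: no change — [yithiziyu]
(5) Medial Vowel Deletion: [yithiziyu] → [ythzyu]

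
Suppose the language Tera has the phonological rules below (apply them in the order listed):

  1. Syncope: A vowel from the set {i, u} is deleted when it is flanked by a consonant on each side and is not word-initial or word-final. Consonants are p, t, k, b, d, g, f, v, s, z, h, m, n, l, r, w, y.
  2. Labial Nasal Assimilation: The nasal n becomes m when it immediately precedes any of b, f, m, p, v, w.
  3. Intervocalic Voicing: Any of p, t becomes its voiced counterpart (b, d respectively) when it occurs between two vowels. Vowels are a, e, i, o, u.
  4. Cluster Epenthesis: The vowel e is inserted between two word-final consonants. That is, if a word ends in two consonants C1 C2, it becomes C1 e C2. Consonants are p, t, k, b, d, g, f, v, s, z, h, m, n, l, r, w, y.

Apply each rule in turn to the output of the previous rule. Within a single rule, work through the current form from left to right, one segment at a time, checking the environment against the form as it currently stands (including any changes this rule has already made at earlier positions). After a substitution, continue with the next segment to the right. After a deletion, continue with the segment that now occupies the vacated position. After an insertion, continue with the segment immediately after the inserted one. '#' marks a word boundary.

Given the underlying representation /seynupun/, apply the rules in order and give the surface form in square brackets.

[seympen]

1 Syncope: [seynupun] → [seynpn]
2 Labial Nasal Assimilation: [seynpn] → [seympn]
3 Intervocalic Voicing: no change — [seympn]
4 Cluster Epenthesis: [seympn] → [seympen]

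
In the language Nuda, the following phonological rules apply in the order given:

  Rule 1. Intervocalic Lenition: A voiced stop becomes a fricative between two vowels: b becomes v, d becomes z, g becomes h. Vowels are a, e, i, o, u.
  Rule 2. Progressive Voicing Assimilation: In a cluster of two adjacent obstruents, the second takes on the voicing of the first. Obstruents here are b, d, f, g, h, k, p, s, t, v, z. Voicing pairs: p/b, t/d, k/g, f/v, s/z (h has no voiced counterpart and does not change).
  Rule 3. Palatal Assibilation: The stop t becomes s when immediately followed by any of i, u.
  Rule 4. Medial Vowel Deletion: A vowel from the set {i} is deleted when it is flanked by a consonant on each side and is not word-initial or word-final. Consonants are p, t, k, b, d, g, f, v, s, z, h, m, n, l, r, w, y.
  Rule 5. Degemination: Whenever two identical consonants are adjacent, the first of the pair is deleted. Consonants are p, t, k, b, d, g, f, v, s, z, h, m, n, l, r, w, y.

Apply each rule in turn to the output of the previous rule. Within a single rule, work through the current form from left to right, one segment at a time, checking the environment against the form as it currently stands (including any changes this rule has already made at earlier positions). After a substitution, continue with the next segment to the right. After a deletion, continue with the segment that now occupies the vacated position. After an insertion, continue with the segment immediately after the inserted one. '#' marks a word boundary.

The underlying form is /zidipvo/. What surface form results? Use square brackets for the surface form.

[zpfo]

Rule 1 Intervocalic Lenition: [zidipvo] → [zizipvo]
Rule 2 Progressive Voicing Assimilation: [zizipvo] → [zizipfo]
Rule 3 Palatal Assibilation: no change — [zizipfo]
Rule 4 Medial Vowel Deletion: [zizipfo] → [zzpfo]
Rule 5 Degemination: [zzpfo] → [zpfo]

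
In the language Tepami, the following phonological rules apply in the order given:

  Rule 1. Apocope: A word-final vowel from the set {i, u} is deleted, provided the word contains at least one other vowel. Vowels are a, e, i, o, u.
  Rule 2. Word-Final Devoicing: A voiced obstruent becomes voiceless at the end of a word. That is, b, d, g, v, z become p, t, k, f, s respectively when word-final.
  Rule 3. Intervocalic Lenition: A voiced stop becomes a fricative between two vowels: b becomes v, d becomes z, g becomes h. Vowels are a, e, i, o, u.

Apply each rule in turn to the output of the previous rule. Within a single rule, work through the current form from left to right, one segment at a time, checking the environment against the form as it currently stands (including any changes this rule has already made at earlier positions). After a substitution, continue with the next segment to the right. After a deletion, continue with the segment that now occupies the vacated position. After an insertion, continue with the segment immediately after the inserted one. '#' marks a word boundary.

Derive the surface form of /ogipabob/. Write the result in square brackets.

Rule 1 Apocope: no change — [ogipabob]
Rule 2 Word-Final Devoicing: [ogipabob] → [ogipabop]
Rule 3 Intervocalic Lenition: [ogipabop] → [ohipavop]

[ohipavop]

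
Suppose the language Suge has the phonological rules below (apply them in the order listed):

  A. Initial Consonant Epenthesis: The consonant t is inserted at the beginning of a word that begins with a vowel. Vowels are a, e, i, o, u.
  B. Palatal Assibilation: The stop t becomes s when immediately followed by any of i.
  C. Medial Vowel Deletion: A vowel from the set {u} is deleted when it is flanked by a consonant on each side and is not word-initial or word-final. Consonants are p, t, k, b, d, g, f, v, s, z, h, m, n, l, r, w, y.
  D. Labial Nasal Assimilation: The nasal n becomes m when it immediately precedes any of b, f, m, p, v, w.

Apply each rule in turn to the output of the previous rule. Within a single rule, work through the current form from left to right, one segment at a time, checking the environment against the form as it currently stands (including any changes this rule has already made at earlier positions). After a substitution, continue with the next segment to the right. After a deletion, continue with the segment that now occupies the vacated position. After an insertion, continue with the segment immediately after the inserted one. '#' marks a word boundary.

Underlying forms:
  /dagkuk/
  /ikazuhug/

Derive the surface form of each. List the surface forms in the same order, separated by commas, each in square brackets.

[dagkk], [sikazhg]

/dagkuk/:
  A Initial Consonant Epenthesis: no change — [dagkuk]
  B Palatal Assibilation: no change — [dagkuk]
  C Medial Vowel Deletion: [dagkuk] → [dagkk]
  D Labial Nasal Assimilation: no change — [dagkk]
/ikazuhug/:
  A Initial Consonant Epenthesis: [ikazuhug] → [tikazuhug]
  B Palatal Assibilation: [tikazuhug] → [sikazuhug]
  C Medial Vowel Deletion: [sikazuhug] → [sikazhg]
  D Labial Nasal Assimilation: no change — [sikazhg]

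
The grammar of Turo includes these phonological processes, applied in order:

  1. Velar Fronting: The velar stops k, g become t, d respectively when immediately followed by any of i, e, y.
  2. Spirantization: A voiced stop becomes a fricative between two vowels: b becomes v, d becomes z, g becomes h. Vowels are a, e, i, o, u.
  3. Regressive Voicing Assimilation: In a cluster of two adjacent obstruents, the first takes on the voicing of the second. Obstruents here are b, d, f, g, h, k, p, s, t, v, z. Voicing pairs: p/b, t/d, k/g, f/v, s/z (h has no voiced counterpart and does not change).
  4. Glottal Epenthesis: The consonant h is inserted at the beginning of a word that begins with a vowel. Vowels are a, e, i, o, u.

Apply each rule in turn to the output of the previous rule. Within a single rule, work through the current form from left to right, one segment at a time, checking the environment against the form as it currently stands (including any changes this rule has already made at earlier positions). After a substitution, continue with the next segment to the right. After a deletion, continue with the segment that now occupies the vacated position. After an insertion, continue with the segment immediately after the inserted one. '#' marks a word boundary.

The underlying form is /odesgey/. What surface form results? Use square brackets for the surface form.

[hozezdey]

1 Velar Fronting: [odesgey] → [odesdey]
2 Spirantization: [odesdey] → [ozesdey]
3 Regressive Voicing Assimilation: [ozesdey] → [ozezdey]
4 Glottal Epenthesis: [ozezdey] → [hozezdey]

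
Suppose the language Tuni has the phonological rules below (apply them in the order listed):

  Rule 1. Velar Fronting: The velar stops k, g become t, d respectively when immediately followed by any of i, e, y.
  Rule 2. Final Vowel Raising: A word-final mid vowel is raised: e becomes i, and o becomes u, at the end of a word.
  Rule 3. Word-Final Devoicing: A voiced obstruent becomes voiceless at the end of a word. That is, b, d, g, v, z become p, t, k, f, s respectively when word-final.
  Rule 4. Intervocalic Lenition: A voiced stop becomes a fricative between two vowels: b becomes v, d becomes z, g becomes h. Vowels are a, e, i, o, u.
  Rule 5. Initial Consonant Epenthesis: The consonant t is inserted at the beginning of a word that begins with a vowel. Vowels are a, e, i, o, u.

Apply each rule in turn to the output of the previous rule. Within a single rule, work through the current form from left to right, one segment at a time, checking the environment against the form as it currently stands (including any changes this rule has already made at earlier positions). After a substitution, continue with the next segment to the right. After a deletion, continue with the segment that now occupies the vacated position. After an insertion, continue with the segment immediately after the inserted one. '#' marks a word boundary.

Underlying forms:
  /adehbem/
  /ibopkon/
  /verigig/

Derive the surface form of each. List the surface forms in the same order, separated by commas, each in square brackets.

[tazehbem], [tivopkon], [verizik]

/adehbem/:
  Rule 1 Velar Fronting: no change — [adehbem]
  Rule 2 Final Vowel Raising: no change — [adehbem]
  Rule 3 Word-Final Devoicing: no change — [adehbem]
  Rule 4 Intervocalic Lenition: [adehbem] → [azehbem]
  Rule 5 Initial Consonant Epenthesis: [azehbem] → [tazehbem]
/ibopkon/:
  Rule 1 Velar Fronting: no change — [ibopkon]
  Rule 2 Final Vowel Raising: no change — [ibopkon]
  Rule 3 Word-Final Devoicing: no change — [ibopkon]
  Rule 4 Intervocalic Lenition: [ibopkon] → [ivopkon]
  Rule 5 Initial Consonant Epenthesis: [ivopkon] → [tivopkon]
/verigig/:
  Rule 1 Velar Fronting: [verigig] → [veridig]
  Rule 2 Final Vowel Raising: no change — [veridig]
  Rule 3 Word-Final Devoicing: [veridig] → [veridik]
  Rule 4 Intervocalic Lenition: [veridik] → [verizik]
  Rule 5 Initial Consonant Epenthesis: no change — [verizik]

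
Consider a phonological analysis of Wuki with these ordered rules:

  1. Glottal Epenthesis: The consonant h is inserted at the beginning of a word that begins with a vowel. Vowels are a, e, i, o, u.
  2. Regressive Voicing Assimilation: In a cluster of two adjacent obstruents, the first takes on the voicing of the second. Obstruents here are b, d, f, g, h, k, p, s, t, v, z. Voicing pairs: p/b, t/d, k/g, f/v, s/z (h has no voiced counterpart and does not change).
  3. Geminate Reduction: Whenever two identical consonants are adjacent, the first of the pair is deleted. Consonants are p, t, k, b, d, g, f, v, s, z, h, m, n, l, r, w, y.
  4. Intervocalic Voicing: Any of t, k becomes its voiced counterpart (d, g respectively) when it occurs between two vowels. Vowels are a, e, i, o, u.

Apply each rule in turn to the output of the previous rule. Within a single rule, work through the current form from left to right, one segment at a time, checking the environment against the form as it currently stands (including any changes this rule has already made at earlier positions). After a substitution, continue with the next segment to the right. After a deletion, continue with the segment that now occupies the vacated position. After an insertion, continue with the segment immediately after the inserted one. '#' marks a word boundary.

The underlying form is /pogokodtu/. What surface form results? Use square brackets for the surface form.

[pogogodu]

1 Glottal Epenthesis: no change — [pogokodtu]
2 Regressive Voicing Assimilation: [pogokodtu] → [pogokottu]
3 Geminate Reduction: [pogokottu] → [pogokotu]
4 Intervocalic Voicing: [pogokotu] → [pogogodu]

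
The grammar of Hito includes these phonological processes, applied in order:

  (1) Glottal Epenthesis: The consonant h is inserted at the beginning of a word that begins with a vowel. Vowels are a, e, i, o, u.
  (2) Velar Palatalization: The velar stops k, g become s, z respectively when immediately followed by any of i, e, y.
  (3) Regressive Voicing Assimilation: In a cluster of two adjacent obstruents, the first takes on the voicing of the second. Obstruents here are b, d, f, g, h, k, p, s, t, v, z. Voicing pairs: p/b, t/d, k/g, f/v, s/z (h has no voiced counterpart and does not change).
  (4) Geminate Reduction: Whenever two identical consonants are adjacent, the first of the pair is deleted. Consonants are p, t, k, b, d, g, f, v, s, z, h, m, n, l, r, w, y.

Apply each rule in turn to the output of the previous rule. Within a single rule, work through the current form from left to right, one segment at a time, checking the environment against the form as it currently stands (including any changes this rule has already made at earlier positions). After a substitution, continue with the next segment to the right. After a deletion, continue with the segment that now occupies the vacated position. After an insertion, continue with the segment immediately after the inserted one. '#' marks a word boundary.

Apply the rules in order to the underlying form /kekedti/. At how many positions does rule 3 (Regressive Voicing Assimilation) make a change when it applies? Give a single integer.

1

(1) Glottal Epenthesis: no change — [kekedti]
(2) Velar Palatalization: [kekedti] → [sesedti]
(3) Regressive Voicing Assimilation: [sesedti] → [sesetti]
(4) Geminate Reduction: [sesetti] → [seseti]
Rule 3 changed 1 position(s).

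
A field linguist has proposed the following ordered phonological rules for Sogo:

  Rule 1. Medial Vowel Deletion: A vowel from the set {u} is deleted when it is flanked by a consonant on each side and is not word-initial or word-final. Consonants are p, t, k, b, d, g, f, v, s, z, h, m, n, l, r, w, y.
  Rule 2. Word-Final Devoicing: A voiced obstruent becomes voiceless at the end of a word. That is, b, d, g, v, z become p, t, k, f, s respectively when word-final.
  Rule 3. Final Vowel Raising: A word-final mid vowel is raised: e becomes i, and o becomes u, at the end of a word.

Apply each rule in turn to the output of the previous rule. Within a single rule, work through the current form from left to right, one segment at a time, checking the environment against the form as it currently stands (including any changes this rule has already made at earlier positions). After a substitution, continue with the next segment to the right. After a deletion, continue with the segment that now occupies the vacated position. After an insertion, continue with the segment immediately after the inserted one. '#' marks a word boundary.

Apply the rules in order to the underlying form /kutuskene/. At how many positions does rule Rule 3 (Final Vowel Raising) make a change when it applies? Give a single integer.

1

Rule 1 Medial Vowel Deletion: [kutuskene] → [ktskene]
Rule 2 Word-Final Devoicing: no change — [ktskene]
Rule 3 Final Vowel Raising: [ktskene] → [ktskeni]
Rule Rule 3 changed 1 position(s).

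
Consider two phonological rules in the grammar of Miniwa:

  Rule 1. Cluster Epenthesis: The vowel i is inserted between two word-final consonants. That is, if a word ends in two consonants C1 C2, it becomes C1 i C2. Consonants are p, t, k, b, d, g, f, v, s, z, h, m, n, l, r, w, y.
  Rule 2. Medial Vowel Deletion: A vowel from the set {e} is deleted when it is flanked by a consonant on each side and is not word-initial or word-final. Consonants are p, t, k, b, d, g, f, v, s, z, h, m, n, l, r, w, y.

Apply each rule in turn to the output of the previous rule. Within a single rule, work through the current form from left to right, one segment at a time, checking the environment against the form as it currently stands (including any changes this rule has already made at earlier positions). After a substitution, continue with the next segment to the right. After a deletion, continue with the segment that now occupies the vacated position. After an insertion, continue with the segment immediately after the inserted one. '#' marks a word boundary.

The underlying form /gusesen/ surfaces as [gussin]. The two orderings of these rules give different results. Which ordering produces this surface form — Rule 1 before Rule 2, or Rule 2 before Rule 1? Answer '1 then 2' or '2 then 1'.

Order 1 then 2:
  1 Cluster Epenthesis: no change — [gusesen]
  2 Medial Vowel Deletion: [gusesen] → [gussn]
  result: [gussn]
Order 2 then 1:
  2 Medial Vowel Deletion: [gusesen] → [gussn]
  1 Cluster Epenthesis: [gussn] → [gussin]
  result: [gussin]

2 then 1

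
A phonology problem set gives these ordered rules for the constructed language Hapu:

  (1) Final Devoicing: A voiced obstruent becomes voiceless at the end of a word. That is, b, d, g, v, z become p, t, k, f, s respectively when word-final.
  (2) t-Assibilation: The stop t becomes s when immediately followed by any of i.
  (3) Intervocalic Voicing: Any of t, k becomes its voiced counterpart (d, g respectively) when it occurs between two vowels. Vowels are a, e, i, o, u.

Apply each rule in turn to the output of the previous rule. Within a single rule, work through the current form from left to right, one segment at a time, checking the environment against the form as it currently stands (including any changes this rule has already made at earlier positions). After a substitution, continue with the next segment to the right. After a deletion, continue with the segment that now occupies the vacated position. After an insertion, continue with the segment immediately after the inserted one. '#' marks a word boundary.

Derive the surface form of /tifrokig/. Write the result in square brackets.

[sifrogik]

(1) Final Devoicing: [tifrokig] → [tifrokik]
(2) t-Assibilation: [tifrokik] → [sifrokik]
(3) Intervocalic Voicing: [sifrokik] → [sifrogik]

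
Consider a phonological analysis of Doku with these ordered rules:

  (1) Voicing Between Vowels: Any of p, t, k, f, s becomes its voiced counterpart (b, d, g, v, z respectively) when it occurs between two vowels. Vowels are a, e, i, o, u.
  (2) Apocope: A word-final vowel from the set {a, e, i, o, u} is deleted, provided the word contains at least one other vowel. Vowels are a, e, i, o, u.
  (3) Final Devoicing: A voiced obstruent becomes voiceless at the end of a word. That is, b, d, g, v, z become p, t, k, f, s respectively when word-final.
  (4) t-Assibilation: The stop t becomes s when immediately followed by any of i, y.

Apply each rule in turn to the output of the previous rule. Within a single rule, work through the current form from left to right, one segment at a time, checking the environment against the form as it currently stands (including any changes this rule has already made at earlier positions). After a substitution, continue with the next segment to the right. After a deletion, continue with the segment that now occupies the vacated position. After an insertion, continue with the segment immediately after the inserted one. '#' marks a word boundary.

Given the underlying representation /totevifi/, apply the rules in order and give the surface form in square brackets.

[todevif]

(1) Voicing Between Vowels: [totevifi] → [todevivi]
(2) Apocope: [todevivi] → [todeviv]
(3) Final Devoicing: [todeviv] → [todevif]
(4) t-Assibilation: no change — [todevif]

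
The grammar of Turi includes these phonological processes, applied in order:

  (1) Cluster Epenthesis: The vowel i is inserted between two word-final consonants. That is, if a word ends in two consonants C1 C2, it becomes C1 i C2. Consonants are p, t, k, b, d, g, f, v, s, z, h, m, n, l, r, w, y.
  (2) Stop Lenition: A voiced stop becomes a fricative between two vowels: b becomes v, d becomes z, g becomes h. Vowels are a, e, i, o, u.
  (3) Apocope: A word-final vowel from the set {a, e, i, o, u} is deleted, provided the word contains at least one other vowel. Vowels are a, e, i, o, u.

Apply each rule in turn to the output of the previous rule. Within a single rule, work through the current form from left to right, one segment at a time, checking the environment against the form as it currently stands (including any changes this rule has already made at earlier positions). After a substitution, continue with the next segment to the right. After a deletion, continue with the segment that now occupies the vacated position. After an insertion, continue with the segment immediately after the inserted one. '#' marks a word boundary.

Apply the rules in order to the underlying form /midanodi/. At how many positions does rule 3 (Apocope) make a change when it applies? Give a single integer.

1

(1) Cluster Epenthesis: no change — [midanodi]
(2) Stop Lenition: [midanodi] → [mizanozi]
(3) Apocope: [mizanozi] → [mizanoz]
Rule 3 changed 1 position(s).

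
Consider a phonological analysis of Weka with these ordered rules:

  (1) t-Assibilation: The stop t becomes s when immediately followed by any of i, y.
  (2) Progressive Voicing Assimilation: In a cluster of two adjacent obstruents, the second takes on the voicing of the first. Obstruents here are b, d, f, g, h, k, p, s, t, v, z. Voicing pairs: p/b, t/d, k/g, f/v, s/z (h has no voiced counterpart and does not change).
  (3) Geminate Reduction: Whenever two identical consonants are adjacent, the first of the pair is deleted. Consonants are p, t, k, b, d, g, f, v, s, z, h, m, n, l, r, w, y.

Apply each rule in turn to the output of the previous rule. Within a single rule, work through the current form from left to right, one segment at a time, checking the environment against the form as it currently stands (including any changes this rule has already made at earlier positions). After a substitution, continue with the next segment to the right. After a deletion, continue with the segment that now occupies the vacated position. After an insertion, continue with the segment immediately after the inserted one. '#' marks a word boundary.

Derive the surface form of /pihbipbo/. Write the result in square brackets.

(1) t-Assibilation: no change — [pihbipbo]
(2) Progressive Voicing Assimilation: [pihbipbo] → [pihpippo]
(3) Geminate Reduction: [pihpippo] → [pihpipo]

[pihpipo]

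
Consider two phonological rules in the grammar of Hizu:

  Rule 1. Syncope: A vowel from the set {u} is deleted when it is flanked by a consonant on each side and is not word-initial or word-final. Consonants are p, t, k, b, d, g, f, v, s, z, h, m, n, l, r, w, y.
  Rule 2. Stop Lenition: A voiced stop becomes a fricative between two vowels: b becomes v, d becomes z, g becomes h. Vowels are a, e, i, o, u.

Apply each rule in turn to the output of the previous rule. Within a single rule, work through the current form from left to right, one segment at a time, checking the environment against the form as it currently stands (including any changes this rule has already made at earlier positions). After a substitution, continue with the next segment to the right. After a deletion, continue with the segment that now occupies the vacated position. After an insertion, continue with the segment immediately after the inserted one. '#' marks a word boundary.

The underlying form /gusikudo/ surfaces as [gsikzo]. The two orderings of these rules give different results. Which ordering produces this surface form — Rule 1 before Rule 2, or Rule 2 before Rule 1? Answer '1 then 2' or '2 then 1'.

Order 1 then 2:
  1 Syncope: [gusikudo] → [gsikdo]
  2 Stop Lenition: no change — [gsikdo]
  result: [gsikdo]
Order 2 then 1:
  2 Stop Lenition: [gusikudo] → [gusikuzo]
  1 Syncope: [gusikuzo] → [gsikzo]
  result: [gsikzo]

2 then 1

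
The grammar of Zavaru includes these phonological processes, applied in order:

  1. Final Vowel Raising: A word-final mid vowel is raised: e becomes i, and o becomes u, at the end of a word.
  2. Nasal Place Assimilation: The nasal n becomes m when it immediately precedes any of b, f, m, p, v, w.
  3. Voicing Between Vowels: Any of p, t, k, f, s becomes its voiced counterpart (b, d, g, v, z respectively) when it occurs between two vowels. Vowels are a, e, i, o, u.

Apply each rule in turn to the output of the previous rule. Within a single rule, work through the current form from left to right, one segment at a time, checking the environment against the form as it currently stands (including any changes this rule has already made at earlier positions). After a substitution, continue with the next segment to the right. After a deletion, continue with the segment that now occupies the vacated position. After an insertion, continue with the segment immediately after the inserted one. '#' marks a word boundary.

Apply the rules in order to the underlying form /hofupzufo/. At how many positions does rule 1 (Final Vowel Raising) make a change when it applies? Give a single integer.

1 Final Vowel Raising: [hofupzufo] → [hofupzufu]
2 Nasal Place Assimilation: no change — [hofupzufu]
3 Voicing Between Vowels: [hofupzufu] → [hovupzuvu]
Rule 1 changed 1 position(s).

1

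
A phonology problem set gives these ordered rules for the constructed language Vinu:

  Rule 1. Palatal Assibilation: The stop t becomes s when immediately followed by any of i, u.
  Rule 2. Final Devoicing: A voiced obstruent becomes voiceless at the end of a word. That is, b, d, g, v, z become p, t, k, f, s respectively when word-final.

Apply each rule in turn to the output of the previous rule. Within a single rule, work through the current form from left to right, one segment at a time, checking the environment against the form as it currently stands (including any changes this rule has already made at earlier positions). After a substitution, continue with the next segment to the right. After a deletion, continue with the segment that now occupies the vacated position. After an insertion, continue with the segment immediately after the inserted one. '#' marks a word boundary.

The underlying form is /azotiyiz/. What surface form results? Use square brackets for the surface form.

Rule 1 Palatal Assibilation: [azotiyiz] → [azosiyiz]
Rule 2 Final Devoicing: [azosiyiz] → [azosiyis]

[azosiyis]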